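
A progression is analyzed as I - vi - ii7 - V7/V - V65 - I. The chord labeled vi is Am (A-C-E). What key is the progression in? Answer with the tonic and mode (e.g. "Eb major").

C major

vi is given as A-C-E — a minor triad with root A.
Counting down 5 scale steps from A places the tonic on C; a minor triad on degree 6 is diatonic only in major.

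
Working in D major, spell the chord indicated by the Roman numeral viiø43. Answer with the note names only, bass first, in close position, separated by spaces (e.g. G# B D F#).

G B C# E

In D major, the leading tone is C#, and the diatonic chord built there is a half-diminished seventh chord.
Stacking thirds from C# gives C#-E-G-B.
With the 43 figure the chord is in second inversion; from the bass G upward in close position it reads G-B-C#-E.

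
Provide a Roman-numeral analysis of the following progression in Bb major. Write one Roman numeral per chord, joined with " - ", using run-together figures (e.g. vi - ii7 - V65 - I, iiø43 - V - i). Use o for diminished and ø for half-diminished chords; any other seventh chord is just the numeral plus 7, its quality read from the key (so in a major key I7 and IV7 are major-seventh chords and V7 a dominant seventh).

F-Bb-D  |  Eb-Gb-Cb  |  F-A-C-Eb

F-Bb-D: root Bb is the tonic; major triad there is I64.
Eb-Gb-Cb: major triad on Cb — chromatic; Cb is the lowered second degree, so this is the Neapolitan sixth, bII6 (third, Eb, in the bass — hence the 6).
F-A-C-Eb: root F is the dominant; dominant seventh chord there is V7.

I64 - bII6 - V7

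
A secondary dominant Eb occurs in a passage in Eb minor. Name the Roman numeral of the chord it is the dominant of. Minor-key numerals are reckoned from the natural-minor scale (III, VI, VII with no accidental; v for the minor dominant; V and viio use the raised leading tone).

iv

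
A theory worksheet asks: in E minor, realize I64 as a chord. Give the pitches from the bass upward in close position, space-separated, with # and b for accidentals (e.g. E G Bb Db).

B E G#

I64 is the major tonic (Picardy third), borrowed from the parallel major. In E minor that root is E.
So the chord is E-G#-B, a major triad.
With the 64 figure the chord is in second inversion; from the bass B upward in close position it reads B-E-G#.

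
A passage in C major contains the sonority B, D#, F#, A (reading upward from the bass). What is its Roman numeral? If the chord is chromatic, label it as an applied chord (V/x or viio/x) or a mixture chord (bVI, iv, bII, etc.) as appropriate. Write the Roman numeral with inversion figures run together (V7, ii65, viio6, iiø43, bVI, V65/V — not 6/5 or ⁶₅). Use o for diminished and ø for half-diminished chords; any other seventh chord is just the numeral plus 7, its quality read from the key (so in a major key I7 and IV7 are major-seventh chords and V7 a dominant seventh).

V7/iii

Stacked in thirds the chord is B-D#-F#-A: a dominant seventh chord on B.
B is not a diatonic chord root with this quality in C major, but it lies a perfect fifth above E (iii), so the chord functions as an applied dominant of iii.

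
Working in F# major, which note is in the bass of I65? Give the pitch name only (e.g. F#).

I in F# major has root F#; the chord is F#-A#-C#-E#.
The figure 65 means first inversion — the third is in the bass.

A#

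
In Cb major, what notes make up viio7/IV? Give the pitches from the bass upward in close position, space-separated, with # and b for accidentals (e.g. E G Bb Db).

Eb Gb Bbb Dbb

The slash marks an applied leading-tone chord: viio of IV. In Cb major, IV is Fb, so the leading tone to it is Eb, a half step below.
Building a fully diminished seventh chord on Eb gives Eb-Gb-Bbb-Dbb.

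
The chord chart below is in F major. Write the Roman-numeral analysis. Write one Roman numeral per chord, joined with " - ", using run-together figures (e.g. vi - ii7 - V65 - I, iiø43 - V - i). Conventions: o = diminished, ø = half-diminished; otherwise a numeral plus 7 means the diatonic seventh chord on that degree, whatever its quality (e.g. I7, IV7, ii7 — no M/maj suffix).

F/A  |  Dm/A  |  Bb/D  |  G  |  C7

I6 - vi64 - IV6 - V/V - V7

F/A: major triad on F = scale degree 1 → I6.
Dm/A: root D is the submediant; minor triad there is vi64.
Bb/D has root Bb, degree 4 in F major, so IV6.
G: chromatic; G is V of V, so V/V.
C7: dominant seventh chord on C = scale degree 5 → V7.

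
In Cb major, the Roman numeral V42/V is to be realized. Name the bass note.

Cb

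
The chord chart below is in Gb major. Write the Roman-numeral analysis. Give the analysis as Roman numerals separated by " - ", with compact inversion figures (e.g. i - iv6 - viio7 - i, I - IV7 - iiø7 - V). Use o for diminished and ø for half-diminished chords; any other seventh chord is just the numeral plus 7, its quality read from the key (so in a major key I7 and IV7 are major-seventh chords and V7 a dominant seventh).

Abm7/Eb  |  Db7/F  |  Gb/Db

ii43 - V65 - I64

Abm7/Eb: minor seventh chord on Ab = scale degree 2 → ii43.
Db7/F: dominant seventh chord on Db = scale degree 5 → V65.
Gb/Db: root Gb is the tonic; major triad there is I64.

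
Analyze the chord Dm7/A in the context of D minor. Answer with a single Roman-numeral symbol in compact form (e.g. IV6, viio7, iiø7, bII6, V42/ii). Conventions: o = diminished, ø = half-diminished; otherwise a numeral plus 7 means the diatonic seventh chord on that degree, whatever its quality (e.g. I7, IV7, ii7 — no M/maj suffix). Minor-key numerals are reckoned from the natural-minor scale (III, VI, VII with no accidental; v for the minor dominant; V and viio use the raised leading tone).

Stacked in thirds the chord is D-F-A-C: a minor seventh chord on D.
D is scale degree 1 in D minor, and a minor seventh chord on that degree is written i7.
With A in the bass the chord is in second inversion, so the figured bass is 43.

i43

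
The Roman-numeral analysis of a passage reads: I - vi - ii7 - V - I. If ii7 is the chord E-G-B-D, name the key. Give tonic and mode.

D major

The anchor chord is a minor seventh chord on E, labeled ii7.
ii7 on E implies E is the supertonic; that puts the tonic at D, and the lowercase numeral fits major mode.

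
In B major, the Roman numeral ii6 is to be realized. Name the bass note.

E

ii in B major has root C#; the chord is C#-E-G#.
The figure 6 means first inversion — the third is in the bass.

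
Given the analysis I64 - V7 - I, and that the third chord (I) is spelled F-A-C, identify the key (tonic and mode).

The chord F is a major triad rooted on F; its label is I.
If F is scale degree 1 and the mode makes that degree carry a major triad, the tonic is F and the mode is major.

F major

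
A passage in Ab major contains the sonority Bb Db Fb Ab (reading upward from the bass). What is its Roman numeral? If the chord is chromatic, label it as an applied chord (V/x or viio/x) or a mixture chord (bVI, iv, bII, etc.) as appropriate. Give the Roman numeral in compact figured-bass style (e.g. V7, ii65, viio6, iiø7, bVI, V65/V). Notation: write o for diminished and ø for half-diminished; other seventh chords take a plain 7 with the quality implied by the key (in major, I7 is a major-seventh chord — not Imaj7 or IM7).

The pitches Bb-Db-Fb-Ab form a half-diminished seventh chord rooted on Bb.
Bb is the second degree of Ab major. This is the half-diminished supertonic seventh, borrowed from the parallel minor.

iiø7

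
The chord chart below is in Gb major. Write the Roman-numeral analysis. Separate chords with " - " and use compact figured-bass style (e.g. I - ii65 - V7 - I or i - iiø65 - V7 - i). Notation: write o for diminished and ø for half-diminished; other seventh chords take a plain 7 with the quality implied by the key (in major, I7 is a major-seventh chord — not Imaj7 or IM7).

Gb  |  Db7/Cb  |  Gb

I - V42 - I

Gb has root Gb, degree 1 in Gb major, so I.
Db7/Cb has root Db, degree 5 in Gb major, so V42.
Gb: major triad on Gb = scale degree 1 → I.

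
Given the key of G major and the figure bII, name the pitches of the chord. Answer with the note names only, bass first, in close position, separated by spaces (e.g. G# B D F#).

Scale degree 2 in G major is A; lowering it a half step gives Ab. bII is the Neapolitan chord — a major triad on the lowered second degree.
So the chord is Ab-C-Eb.

Ab C Eb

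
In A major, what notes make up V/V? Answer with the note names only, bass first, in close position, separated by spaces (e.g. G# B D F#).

B D# F#

The slash means an applied dominant: we want the dominant of V. In A major, V is E major, and its dominant is built on B.
Building a major triad on B gives B-D#-F#.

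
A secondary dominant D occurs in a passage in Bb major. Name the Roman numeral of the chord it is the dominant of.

vi

The chord is a major triad on D.
A dominant resolves down a perfect fifth: D → G. In Bb major, G is scale degree 6, i.e. vi.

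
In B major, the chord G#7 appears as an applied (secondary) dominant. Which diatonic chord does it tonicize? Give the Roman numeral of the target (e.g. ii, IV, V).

ii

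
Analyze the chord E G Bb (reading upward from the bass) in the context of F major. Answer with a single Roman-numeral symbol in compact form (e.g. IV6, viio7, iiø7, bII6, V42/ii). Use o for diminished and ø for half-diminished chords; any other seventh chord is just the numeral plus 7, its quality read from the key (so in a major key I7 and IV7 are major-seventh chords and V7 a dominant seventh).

viio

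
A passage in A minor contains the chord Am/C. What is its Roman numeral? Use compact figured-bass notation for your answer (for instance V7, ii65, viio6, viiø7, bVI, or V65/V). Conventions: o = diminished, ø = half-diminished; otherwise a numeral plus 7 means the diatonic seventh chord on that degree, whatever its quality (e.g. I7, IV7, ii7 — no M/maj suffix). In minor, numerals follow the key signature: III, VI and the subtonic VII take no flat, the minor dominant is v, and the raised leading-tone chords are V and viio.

i6

Stacked in thirds the chord is A-C-E: a minor triad on A.
A is scale degree 1 in A minor, and a minor triad on that degree is written i.
With C in the bass the chord is in first inversion, so the figured bass is 6.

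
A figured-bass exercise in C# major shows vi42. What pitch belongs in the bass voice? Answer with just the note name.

vi in C# major has root A#; the chord is A#-C#-E#-G#.
The figure 42 means third inversion — the seventh is in the bass.

G#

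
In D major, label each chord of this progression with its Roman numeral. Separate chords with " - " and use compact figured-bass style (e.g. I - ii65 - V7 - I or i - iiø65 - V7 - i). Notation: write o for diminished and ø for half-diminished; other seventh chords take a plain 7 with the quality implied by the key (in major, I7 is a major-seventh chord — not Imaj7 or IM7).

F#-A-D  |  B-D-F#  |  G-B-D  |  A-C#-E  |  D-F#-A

F#-A-D has root D, degree 1 in D major, so I6.
B-D-F#: minor triad on B = scale degree 6 → vi.
G-B-D: root G is the subdominant; major triad there is IV.
A-C#-E: major triad on A = scale degree 5 → V.
D-F#-A: major triad on D = scale degree 1 → I.

I6 - vi - IV - V - I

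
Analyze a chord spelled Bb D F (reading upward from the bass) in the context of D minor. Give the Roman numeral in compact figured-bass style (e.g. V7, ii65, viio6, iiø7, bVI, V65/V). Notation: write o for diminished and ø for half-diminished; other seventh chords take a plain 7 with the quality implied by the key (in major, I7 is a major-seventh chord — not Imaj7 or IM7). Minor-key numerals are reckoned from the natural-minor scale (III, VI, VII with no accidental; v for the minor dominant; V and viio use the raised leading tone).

VI

Stacked in thirds the chord is Bb-D-F: a major triad on Bb.
In D minor, Bb is the submediant; the diatonic major triad there is VI.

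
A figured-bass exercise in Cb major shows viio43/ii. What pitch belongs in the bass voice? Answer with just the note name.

Gb

The applied chord viio43/ii is rooted on C: C-Eb-Gb-Bbb.
The figure 43 means second inversion — the fifth is in the bass.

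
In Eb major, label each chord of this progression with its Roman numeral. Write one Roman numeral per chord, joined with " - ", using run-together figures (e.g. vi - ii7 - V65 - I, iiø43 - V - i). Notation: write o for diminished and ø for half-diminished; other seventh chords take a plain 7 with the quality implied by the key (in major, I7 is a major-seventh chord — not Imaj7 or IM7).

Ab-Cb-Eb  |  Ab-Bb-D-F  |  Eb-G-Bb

iv - V42 - I

Ab-Cb-Eb is non-diatonic — iv, a mixture chord from Eb minor.
Ab-Bb-D-F: dominant seventh chord on Bb = scale degree 5 → V42.
Eb-G-Bb has root Eb, degree 1 in Eb major, so I.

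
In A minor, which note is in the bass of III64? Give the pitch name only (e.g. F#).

III in A minor has root C; the chord is C-E-G.
The figure 64 means second inversion — the fifth is in the bass.

G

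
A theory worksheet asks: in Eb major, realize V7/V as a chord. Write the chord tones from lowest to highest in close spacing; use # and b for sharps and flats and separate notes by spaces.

The slash means an applied dominant: we want the dominant of V. In Eb major, V is Bb major, and its dominant is built on F.
Building a dominant seventh chord on F gives F-A-C-Eb.

F A C Eb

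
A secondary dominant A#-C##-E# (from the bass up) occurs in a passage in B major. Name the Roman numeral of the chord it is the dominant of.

iii

The chord is a major triad on A#.
A dominant resolves down a perfect fifth: A# → D#. In B major, D# is scale degree 3, i.e. iii.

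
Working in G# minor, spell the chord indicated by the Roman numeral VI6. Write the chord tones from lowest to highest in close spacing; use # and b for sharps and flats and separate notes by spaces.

G# B E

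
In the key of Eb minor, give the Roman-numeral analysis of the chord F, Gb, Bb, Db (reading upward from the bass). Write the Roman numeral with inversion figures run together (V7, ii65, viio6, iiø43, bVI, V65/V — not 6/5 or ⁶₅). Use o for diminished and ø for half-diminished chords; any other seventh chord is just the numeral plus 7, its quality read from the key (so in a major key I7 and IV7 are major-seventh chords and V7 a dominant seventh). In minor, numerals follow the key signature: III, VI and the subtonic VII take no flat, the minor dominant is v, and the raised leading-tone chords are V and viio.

The pitches Gb-Bb-Db-F form a major seventh chord rooted on Gb.
Gb is scale degree 3 in Eb minor, and a major seventh chord on that degree is written III7.
With F in the bass the chord is in third inversion, so the figured bass is 42.

III42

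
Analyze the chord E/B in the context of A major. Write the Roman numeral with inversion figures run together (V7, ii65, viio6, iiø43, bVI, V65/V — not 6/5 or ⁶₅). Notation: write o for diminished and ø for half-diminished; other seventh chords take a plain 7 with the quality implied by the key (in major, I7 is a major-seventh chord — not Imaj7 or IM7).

The pitches E-G#-B form a major triad rooted on E.
In A major, E is the dominant; the diatonic major triad there is V.
With B in the bass the chord is in second inversion, so the figured bass is 64.

V64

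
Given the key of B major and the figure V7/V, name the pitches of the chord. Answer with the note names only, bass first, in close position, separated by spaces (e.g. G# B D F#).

The slash means an applied dominant: we want the dominant of V. In B major, V is F# major, and its dominant is built on C#.
Building a dominant seventh chord on C# gives C#-E#-G#-B.

C# E# G# B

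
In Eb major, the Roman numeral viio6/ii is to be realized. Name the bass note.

The applied chord viio6/ii is rooted on E: E-G-Bb.
The figure 6 means first inversion — the third is in the bass.

G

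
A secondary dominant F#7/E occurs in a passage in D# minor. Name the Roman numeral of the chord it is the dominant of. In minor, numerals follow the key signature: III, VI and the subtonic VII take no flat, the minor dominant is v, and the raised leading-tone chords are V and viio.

The chord is a dominant seventh chord on F#.
A dominant resolves down a perfect fifth: F# → B. In D# minor, B is scale degree 6, i.e. VI.

VI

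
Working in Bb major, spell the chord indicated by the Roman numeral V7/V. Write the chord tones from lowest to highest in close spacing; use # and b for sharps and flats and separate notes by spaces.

V7/V is a secondary dominant — the dominant seventh of V. V in Bb major is F, so the applied chord's root is C, a perfect fifth above.
Building a dominant seventh chord on C gives C-E-G-Bb.

C E G Bb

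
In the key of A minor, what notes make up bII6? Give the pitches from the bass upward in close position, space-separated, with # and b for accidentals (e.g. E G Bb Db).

Scale degree 2 in A minor is B; lowering it a half step gives Bb. bII6 is the Neapolitan sixth — a major triad on the lowered second degree, here in its customary first inversion.
So the chord is Bb-D-F, a major triad.
The figured bass 6 indicates first inversion, placing the third (D) in the bass: D-F-Bb.

D F Bb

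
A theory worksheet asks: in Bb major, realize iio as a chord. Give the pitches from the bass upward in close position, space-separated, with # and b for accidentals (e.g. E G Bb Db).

C Eb Gb

iio is the diminished supertonic triad, borrowed from the parallel minor. In Bb major that root is C.
So the chord is C-Eb-Gb, a diminished triad.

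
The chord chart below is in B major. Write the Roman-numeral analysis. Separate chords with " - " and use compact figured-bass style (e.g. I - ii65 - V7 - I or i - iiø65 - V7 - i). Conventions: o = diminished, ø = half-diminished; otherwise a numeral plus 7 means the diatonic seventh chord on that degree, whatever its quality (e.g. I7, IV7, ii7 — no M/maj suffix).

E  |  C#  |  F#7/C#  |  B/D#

IV - V/V - V43 - I6

E has root E, degree 4 in B major, so IV.
C#: a major triad on C#, the applied dominant of V → V/V.
F#7/C# has root F#, degree 5 in B major, so V43.
B/D#: major triad on B = scale degree 1 → I6.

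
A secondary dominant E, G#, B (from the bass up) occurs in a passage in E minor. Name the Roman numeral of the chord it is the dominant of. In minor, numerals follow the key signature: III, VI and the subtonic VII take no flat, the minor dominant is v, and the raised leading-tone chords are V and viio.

The chord is a major triad on E.
A dominant resolves down a perfect fifth: E → A. In E minor, A is scale degree 4, i.e. iv.

iv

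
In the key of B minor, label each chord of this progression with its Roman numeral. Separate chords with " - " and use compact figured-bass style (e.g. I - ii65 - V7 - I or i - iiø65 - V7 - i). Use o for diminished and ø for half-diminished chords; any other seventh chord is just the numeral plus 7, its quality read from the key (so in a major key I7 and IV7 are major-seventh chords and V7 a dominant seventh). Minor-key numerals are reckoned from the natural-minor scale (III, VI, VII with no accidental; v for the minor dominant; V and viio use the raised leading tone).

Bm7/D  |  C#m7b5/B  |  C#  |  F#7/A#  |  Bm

Bm7/D: root B is the tonic; minor seventh chord there is i65.
C#m7b5/B has root C#, degree 2 in B minor, so iiø42.
C# is the secondary dominant of V (major triad on C#): V/V.
F#7/A#: root F# is the dominant; dominant seventh chord there is V65.
Bm has root B, degree 1 in B minor, so i.

i65 - iiø42 - V/V - V65 - i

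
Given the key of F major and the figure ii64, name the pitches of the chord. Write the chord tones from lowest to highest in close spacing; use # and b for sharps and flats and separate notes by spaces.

D G Bb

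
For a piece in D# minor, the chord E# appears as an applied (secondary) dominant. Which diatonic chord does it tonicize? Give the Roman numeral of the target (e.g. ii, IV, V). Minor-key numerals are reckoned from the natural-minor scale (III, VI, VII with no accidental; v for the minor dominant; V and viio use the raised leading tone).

The chord is a major triad on E#.
A dominant resolves down a perfect fifth: E# → A#. In D# minor, A# is scale degree 5, i.e. V.

V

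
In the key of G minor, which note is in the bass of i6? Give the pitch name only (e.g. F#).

Bb

i in G minor has root G; the chord is G-Bb-D.
The figure 6 means first inversion — the third is in the bass.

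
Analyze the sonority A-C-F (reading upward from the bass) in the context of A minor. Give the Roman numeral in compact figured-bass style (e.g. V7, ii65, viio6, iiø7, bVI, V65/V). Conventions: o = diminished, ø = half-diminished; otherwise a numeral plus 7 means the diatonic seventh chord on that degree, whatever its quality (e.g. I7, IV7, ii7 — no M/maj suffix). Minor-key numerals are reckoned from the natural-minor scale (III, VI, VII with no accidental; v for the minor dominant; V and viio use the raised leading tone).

The pitches F-A-C form a major triad rooted on F.
F is scale degree 6 in A minor, and a major triad on that degree is written VI.
With A in the bass the chord is in first inversion, so the figured bass is 6.

VI6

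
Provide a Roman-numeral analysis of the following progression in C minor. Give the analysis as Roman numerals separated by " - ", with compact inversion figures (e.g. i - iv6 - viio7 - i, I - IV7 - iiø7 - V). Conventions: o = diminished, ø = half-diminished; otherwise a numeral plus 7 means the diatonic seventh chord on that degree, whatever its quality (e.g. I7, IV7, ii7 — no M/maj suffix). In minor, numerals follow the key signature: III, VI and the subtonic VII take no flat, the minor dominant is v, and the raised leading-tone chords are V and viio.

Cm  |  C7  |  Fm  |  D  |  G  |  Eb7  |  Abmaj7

i - V7/iv - iv - V/V - V - V7/VI - VI7

Cm: minor triad on C = scale degree 1 → i.
C7: a dominant seventh chord on C, the applied dominant of iv → V7/iv.
Fm: root F is the subdominant; minor triad there is iv.
D: chromatic; D is V of V, so V/V.
G has root G, degree 5 in C minor, so V.
Eb7: a dominant seventh chord on Eb, the applied dominant of VI → V7/VI.
Abmaj7: root Ab is the submediant; major seventh chord there is VI7.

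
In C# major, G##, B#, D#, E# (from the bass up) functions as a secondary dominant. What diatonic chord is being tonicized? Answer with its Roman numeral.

The chord is a dominant seventh chord on E#.
A dominant resolves down a perfect fifth: E# → A#. In C# major, A# is scale degree 6, i.e. vi.

vi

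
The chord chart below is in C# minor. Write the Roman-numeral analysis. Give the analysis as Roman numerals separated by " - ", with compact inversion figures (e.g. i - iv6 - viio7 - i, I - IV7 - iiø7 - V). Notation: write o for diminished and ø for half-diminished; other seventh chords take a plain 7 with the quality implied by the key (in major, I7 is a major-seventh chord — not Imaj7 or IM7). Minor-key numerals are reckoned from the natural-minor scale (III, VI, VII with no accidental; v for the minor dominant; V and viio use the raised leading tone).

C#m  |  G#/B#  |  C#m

i - V6 - i

C#m: root C# is the tonic; minor triad there is i.
G#/B#: major triad on G# = scale degree 5 → V6.
C#m has root C#, degree 1 in C# minor, so i.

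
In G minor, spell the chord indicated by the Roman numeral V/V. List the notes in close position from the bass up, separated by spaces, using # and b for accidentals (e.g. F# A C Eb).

A C# E

V/V is a secondary dominant — the dominant triad of V. V in G minor is D, so the applied chord's root is A, a perfect fifth above.
Building a major triad on A gives A-C#-E.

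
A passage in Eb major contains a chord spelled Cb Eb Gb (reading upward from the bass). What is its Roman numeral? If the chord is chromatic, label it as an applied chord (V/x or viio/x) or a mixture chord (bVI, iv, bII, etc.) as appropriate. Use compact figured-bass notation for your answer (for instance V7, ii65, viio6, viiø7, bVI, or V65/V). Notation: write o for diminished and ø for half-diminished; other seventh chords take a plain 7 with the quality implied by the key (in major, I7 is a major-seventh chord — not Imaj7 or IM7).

bVI

Stacked in thirds the chord is Cb-Eb-Gb: a major triad on Cb.
Cb is the lowered sixth degree of Eb major (diatonic 6 would be C). This is a major triad on the lowered sixth degree, borrowed from the parallel minor.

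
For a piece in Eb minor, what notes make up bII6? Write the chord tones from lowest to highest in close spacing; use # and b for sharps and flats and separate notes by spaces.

Ab Cb Fb

Scale degree 2 in Eb minor is F; lowering it a half step gives Fb. bII6 is the Neapolitan sixth — a major triad on the lowered second degree, here in its customary first inversion.
So the chord is Fb-Ab-Cb.
With the 6 figure the chord is in first inversion; from the bass Ab upward in close position it reads Ab-Cb-Fb.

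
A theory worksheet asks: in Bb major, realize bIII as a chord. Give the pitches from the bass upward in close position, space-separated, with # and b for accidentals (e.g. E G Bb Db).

Db F Ab

Scale degree 3 in Bb major is D; lowering it a half step gives Db. bIII is a major triad on the lowered third degree, borrowed from the parallel minor.
So the chord is Db-F-Ab, a major triad.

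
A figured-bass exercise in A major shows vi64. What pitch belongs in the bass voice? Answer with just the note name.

C#

vi in A major has root F#; the chord is F#-A-C#.
The figure 64 means second inversion — the fifth is in the bass.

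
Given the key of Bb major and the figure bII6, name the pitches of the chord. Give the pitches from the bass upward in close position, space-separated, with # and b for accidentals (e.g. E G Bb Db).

bII6 is the Neapolitan sixth — a major triad on the lowered second degree, here in its customary first inversion. In Bb major that root is Cb.
So the chord is Cb-Eb-Gb.
The figured bass 6 indicates first inversion, placing the third (Eb) in the bass: Eb-Gb-Cb.

Eb Gb Cb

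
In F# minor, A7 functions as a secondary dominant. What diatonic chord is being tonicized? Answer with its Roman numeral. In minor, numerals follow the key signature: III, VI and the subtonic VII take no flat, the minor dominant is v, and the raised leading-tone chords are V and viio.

The chord is a dominant seventh chord on A.
A dominant resolves down a perfect fifth: A → D. In F# minor, D is scale degree 6, i.e. VI.

VI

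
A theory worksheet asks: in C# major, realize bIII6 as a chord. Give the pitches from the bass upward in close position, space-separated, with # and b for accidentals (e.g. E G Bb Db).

Scale degree 3 in C# major is E#; lowering it a half step gives E. bIII6 is a major triad on the lowered third degree, borrowed from the parallel minor.
So the chord is E-G#-B, a major triad.
With the 6 figure the chord is in first inversion; from the bass G# upward in close position it reads G#-B-E.

G# B E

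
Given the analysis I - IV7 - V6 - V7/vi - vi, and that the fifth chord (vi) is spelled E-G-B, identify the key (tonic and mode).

G major

The chord Em is a minor triad rooted on E; its label is vi.
Counting down 5 scale steps from E places the tonic on G; a minor triad on degree 6 is diatonic only in major.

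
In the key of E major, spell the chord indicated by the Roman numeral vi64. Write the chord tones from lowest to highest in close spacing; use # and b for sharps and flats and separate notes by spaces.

G# C# E

The numeral's case and figure indicate a minor triad. In E major its root, the submediant, is C#.
Stacking thirds from C# gives C#-E-G#.
With the 64 figure the chord is in second inversion; from the bass G# upward in close position it reads G#-C#-E.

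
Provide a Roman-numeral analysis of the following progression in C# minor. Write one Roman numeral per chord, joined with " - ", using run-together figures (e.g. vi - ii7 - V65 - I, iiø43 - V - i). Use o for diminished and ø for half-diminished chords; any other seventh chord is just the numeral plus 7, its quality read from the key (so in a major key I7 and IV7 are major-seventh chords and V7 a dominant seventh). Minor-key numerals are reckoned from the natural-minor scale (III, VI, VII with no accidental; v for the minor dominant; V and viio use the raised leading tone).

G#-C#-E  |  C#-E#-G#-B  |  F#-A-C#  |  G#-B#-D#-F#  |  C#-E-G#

i64 - V7/iv - iv - V7 - i

G#-C#-E: minor triad on C# = scale degree 1 → i64.
C#-E#-G#-B: a dominant seventh chord on C#, the applied dominant of iv → V7/iv.
F#-A-C#: minor triad on F# = scale degree 4 → iv.
G#-B#-D#-F#: root G# is the dominant; dominant seventh chord there is V7.
C#-E-G#: root C# is the tonic; minor triad there is i.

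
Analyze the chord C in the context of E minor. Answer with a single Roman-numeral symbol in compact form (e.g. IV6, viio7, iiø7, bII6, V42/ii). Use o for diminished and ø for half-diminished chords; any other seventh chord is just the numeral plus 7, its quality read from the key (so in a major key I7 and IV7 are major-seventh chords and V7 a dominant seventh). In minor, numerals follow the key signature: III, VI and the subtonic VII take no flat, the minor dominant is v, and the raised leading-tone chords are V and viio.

The pitches C-E-G form a major triad rooted on C.
C is scale degree 6 in E minor, and a major triad on that degree is written VI.

VI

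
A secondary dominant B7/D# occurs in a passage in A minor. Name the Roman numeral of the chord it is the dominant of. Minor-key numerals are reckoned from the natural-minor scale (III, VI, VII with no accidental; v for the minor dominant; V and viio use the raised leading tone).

The chord is a dominant seventh chord on B.
A dominant resolves down a perfect fifth: B → E. In A minor, E is scale degree 5, i.e. V.

V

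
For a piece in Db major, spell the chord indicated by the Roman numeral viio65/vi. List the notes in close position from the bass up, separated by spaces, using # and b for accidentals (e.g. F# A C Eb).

C Eb Gb A

The slash marks an applied leading-tone chord: viio of vi. In Db major, vi is Bb, so the leading tone to it is A, a half step below.
Building a fully diminished seventh chord on A gives A-C-Eb-Gb.
The figured bass 65 indicates first inversion, placing the third (C) in the bass: C-Eb-Gb-A.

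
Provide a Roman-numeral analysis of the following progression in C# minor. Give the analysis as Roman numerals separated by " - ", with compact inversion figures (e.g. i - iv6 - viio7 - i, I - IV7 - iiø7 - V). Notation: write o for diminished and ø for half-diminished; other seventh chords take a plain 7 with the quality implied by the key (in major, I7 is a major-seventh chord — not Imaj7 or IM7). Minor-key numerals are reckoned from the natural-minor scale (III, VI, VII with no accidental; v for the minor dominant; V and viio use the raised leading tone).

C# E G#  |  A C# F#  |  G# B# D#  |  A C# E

i - iv6 - V - VI

C#-E-G#: root C# is the tonic; minor triad there is i.
A-C#-F#: root F# is the subdominant; minor triad there is iv6.
G#-B#-D#: root G# is the dominant; major triad there is V.
A-C#-E has root A, degree 6 in C# minor, so VI.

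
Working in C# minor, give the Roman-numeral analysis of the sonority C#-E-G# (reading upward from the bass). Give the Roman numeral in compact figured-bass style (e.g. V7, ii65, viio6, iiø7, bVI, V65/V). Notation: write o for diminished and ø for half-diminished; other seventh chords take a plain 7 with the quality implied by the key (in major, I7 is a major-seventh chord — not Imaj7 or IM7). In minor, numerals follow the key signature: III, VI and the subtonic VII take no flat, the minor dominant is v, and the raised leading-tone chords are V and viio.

Stacked in thirds the chord is C#-E-G#: a minor triad on C#.
In C# minor, C# is the tonic; the diatonic minor triad there is i.

i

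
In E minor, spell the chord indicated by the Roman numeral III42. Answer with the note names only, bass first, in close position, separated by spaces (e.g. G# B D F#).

F# G B D

In E minor, the mediant is G, and the diatonic chord built there is a major seventh chord.
Stacking thirds from G gives G-B-D-F#.
With the 42 figure the chord is in third inversion; from the bass F# upward in close position it reads F#-G-B-D.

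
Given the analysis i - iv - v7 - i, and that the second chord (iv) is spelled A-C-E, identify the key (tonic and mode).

E minor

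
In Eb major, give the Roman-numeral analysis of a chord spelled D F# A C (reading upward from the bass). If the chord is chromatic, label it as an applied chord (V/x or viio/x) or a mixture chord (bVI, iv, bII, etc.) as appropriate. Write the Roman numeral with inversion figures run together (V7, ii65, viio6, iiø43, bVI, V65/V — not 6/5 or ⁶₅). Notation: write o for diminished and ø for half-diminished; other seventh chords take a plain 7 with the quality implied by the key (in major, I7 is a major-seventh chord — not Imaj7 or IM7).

V7/iii

The pitches D-F#-A-C form a dominant seventh chord rooted on D.
D is not a diatonic chord root with this quality in Eb major, but it lies a perfect fifth above G (iii), so the chord functions as an applied dominant of iii.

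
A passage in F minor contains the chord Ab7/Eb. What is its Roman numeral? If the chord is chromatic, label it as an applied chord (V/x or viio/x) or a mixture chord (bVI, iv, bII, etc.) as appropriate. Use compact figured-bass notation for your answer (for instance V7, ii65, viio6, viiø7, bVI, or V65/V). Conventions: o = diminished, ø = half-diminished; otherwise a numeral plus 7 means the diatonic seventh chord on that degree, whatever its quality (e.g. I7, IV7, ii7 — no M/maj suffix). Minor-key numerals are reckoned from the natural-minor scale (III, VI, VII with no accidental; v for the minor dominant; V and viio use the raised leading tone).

V43/VI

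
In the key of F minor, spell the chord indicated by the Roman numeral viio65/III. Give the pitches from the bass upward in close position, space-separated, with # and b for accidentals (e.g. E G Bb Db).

Bb Db Fb G

The slash marks an applied leading-tone chord: viio of III. In F minor, III is Ab, so the leading tone to it is G, a half step below.
Building a fully diminished seventh chord on G gives G-Bb-Db-Fb.
The figured bass 65 indicates first inversion, placing the third (Bb) in the bass: Bb-Db-Fb-G.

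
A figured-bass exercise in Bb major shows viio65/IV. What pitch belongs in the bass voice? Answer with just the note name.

F

The applied chord viio65/IV is rooted on D: D-F-Ab-Cb.
The figure 65 means first inversion — the third is in the bass.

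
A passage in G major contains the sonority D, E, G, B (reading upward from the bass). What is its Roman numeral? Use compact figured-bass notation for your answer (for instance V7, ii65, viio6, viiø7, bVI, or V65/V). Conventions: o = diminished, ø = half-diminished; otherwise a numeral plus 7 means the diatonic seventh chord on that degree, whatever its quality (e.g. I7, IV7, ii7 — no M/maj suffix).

vi42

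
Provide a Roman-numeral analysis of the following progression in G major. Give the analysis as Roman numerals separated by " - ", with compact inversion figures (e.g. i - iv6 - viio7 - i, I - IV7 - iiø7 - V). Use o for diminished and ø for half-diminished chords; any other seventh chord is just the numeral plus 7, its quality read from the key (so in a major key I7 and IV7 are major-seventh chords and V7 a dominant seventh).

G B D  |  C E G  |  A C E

G-B-D: major triad on G = scale degree 1 → I.
C-E-G: root C is the subdominant; major triad there is IV.
A-C-E has root A, degree 2 in G major, so ii.

I - IV - ii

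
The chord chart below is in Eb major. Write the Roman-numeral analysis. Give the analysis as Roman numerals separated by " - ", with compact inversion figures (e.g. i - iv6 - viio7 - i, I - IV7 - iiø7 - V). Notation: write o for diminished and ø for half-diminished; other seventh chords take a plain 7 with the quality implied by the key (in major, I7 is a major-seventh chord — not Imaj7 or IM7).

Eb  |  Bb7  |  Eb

Eb has root Eb, degree 1 in Eb major, so I.
Bb7 has root Bb, degree 5 in Eb major, so V7.
Eb: major triad on Eb = scale degree 1 → I.

I - V7 - I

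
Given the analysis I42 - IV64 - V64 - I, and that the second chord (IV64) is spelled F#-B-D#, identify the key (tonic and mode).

F# major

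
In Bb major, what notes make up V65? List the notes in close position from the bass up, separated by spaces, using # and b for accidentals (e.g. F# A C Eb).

In Bb major, scale degree 5 is F, and the diatonic chord built there is a dominant seventh chord.
Stacking thirds from F gives F-A-C-Eb.
With the 65 figure the chord is in first inversion; from the bass A upward in close position it reads A-C-Eb-F.

A C Eb F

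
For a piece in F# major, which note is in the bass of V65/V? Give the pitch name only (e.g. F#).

B#

The applied chord V65/V is rooted on G#: G#-B#-D#-F#.
The figure 65 means first inversion — the third is in the bass.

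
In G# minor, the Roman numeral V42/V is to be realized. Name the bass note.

G#

The applied chord V42/V is rooted on A#: A#-C##-E#-G#.
The figure 42 means third inversion — the seventh is in the bass.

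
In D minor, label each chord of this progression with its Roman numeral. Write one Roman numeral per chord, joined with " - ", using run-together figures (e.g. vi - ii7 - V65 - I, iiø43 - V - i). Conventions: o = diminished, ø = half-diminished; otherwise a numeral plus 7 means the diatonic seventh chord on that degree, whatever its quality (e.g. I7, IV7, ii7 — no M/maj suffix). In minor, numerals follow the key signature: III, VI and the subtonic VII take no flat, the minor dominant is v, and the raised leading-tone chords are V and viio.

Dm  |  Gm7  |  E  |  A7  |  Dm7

Dm has root D, degree 1 in D minor, so i.
Gm7: root G is the subdominant; minor seventh chord there is iv7.
E: a major triad on E, the applied dominant of V → V/V.
A7: dominant seventh chord on A = scale degree 5 → V7.
Dm7: root D is the tonic; minor seventh chord there is i7.

i - iv7 - V/V - V7 - i7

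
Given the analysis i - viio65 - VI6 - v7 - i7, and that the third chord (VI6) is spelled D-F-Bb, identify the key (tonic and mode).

D minor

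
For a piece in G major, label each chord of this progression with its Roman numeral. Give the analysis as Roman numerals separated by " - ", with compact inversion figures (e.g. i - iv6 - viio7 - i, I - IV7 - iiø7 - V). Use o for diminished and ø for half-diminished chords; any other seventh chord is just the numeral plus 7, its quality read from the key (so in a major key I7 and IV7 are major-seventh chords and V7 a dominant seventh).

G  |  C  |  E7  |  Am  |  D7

I - IV - V7/ii - ii - V7

G: major triad on G = scale degree 1 → I.
C has root C, degree 4 in G major, so IV.
E7 is the secondary dominant of ii (dominant seventh chord on E): V7/ii.
Am: minor triad on A = scale degree 2 → ii.
D7: root D is the dominant; dominant seventh chord there is V7.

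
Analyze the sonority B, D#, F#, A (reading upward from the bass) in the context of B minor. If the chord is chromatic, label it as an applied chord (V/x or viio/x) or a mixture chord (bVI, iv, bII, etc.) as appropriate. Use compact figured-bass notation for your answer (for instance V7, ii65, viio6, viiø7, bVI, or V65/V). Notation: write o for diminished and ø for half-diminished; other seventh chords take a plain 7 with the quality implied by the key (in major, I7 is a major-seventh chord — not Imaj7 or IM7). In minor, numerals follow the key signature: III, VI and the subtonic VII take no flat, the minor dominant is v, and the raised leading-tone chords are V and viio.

Stacked in thirds the chord is B-D#-F#-A: a dominant seventh chord on B.
B is not a diatonic chord root with this quality in B minor, but it lies a perfect fifth above E (iv), so the chord functions as an applied dominant of iv.

V7/iv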